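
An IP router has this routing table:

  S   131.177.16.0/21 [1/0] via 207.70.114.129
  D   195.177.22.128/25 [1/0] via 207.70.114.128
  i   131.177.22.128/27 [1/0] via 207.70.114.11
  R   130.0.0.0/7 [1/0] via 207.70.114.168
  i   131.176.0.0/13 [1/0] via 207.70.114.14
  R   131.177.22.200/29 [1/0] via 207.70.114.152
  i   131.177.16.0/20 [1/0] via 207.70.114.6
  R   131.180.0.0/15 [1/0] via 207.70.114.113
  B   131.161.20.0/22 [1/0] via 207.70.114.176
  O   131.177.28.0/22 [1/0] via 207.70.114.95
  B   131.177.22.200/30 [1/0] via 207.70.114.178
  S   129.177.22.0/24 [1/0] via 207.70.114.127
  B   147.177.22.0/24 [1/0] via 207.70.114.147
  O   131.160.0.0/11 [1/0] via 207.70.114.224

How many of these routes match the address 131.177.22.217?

Prefixes containing 131.177.22.217:
  130.0.0.0/7 (130.0.0.0 - 131.255.255.255)
  131.160.0.0/11 (131.160.0.0 - 131.191.255.255)
  131.176.0.0/13 (131.176.0.0 - 131.183.255.255)
  131.177.16.0/20 (131.177.16.0 - 131.177.31.255)
  131.177.16.0/21 (131.177.16.0 - 131.177.23.255)
Total matching entries: 5.

5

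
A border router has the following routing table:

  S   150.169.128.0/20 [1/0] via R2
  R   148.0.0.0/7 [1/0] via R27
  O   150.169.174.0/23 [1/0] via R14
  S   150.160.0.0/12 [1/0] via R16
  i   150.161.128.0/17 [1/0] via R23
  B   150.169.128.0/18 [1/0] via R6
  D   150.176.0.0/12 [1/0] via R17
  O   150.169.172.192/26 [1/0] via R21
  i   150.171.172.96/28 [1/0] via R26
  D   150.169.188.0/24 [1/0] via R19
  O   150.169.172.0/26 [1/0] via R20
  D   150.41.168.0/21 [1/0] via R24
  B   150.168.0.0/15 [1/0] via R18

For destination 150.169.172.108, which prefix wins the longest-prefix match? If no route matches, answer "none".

Entries matching 150.169.172.108:
  150.160.0.0/12 (150.160.0.0 - 150.175.255.255)
  150.168.0.0/15 (150.168.0.0 - 150.169.255.255)
  150.169.128.0/18 (150.169.128.0 - 150.169.191.255)
Most specific is 150.169.128.0/18.

150.169.128.0/18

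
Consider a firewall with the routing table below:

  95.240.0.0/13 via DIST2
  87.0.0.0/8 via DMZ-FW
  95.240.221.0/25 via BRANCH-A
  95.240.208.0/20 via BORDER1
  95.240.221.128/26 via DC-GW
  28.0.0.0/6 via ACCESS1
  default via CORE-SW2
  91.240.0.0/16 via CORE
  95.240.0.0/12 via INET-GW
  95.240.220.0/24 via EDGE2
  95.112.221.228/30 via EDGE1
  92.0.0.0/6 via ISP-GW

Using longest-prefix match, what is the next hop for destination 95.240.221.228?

BORDER1

Routes whose prefix contains 95.240.221.228:
  0.0.0.0/0 (default, matches everything) -> CORE-SW2
  92.0.0.0/6 (92.0.0.0 - 95.255.255.255) -> ISP-GW
  95.240.0.0/12 (95.240.0.0 - 95.255.255.255) -> INET-GW
  95.240.0.0/13 (95.240.0.0 - 95.247.255.255) -> DIST2
  95.240.208.0/20 (95.240.208.0 - 95.240.223.255) -> BORDER1
More-specific entries that do NOT match:
  95.112.221.228/30 (95.112.221.228 - 95.112.221.231) does not contain 95.240.221.228
  95.240.221.128/26 (95.240.221.128 - 95.240.221.191) does not contain 95.240.221.228
  95.240.221.0/25 (95.240.221.0 - 95.240.221.127) does not contain 95.240.221.228
  95.240.220.0/24 (95.240.220.0 - 95.240.220.255) does not contain 95.240.221.228
Longest matching prefix is /20 -> next hop BORDER1.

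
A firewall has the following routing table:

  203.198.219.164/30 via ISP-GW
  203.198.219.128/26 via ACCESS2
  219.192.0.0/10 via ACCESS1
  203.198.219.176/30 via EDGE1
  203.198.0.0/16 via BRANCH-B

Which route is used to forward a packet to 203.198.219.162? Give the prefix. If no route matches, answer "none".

Entries matching 203.198.219.162:
  203.198.0.0/16 (203.198.0.0 - 203.198.255.255)
  203.198.219.128/26 (203.198.219.128 - 203.198.219.191)
Most specific is 203.198.219.128/26.

203.198.219.128/26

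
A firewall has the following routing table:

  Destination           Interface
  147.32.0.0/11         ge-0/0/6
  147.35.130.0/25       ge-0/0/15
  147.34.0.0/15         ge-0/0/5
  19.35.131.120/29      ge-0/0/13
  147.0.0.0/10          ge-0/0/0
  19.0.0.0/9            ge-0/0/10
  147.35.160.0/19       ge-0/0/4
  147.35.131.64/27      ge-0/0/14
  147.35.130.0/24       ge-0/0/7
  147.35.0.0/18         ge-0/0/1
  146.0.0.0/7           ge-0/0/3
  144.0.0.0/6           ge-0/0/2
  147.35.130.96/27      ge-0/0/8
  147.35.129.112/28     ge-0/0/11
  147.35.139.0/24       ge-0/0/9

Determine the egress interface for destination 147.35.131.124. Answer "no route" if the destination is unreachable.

Routes whose prefix contains 147.35.131.124:
  144.0.0.0/6 (144.0.0.0 - 147.255.255.255) -> ge-0/0/2
  146.0.0.0/7 (146.0.0.0 - 147.255.255.255) -> ge-0/0/3
  147.0.0.0/10 (147.0.0.0 - 147.63.255.255) -> ge-0/0/0
  147.32.0.0/11 (147.32.0.0 - 147.63.255.255) -> ge-0/0/6
  147.34.0.0/15 (147.34.0.0 - 147.35.255.255) -> ge-0/0/5
More-specific entries that do NOT match:
  19.35.131.120/29 (19.35.131.120 - 19.35.131.127) does not contain 147.35.131.124
  147.35.129.112/28 (147.35.129.112 - 147.35.129.127) does not contain 147.35.131.124
  147.35.131.64/27 (147.35.131.64 - 147.35.131.95) does not contain 147.35.131.124
  147.35.130.96/27 (147.35.130.96 - 147.35.130.127) does not contain 147.35.131.124
  147.35.130.0/25 (147.35.130.0 - 147.35.130.127) does not contain 147.35.131.124
  147.35.130.0/24 (147.35.130.0 - 147.35.130.255) does not contain 147.35.131.124
  147.35.139.0/24 (147.35.139.0 - 147.35.139.255) does not contain 147.35.131.124
  147.35.160.0/19 (147.35.160.0 - 147.35.191.255) does not contain 147.35.131.124
  147.35.0.0/18 (147.35.0.0 - 147.35.63.255) does not contain 147.35.131.124
Longest matching prefix is /15 -> interface ge-0/0/5.

ge-0/0/5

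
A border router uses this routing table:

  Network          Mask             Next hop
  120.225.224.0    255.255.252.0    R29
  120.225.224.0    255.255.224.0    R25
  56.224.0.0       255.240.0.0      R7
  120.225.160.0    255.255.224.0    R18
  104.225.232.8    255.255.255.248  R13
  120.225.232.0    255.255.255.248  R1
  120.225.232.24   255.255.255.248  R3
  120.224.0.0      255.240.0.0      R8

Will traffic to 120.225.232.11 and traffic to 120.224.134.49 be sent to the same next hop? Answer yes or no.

no

120.225.232.11: longest match 120.225.224.0/19 -> R25
120.224.134.49: longest match 120.224.0.0/12 -> R8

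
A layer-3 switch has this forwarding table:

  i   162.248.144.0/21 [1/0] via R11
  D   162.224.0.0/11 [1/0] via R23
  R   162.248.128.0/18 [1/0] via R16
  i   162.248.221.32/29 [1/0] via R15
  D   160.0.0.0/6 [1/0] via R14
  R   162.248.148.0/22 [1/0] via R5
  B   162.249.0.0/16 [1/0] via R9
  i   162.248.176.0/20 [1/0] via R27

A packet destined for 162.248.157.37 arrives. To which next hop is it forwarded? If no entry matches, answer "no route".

R16

Routes whose prefix contains 162.248.157.37:
  160.0.0.0/6 (160.0.0.0 - 163.255.255.255) -> R14
  162.224.0.0/11 (162.224.0.0 - 162.255.255.255) -> R23
  162.248.128.0/18 (162.248.128.0 - 162.248.191.255) -> R16
More-specific entries that do NOT match:
  162.248.221.32/29 (162.248.221.32 - 162.248.221.39) does not contain 162.248.157.37
  162.248.148.0/22 (162.248.148.0 - 162.248.151.255) does not contain 162.248.157.37
  162.248.144.0/21 (162.248.144.0 - 162.248.151.255) does not contain 162.248.157.37
  162.248.176.0/20 (162.248.176.0 - 162.248.191.255) does not contain 162.248.157.37
Longest matching prefix is /18 -> next hop R16.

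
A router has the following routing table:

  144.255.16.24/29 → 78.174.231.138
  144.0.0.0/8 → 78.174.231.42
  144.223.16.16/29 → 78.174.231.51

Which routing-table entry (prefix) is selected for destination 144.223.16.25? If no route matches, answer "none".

144.0.0.0/8

Entries matching 144.223.16.25:
  144.0.0.0/8 (144.0.0.0 - 144.255.255.255)
Most specific is 144.0.0.0/8.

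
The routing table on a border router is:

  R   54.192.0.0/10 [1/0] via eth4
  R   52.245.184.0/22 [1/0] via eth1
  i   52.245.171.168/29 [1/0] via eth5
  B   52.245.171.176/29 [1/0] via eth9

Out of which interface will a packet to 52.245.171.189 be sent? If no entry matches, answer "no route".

No entry's prefix contains 52.245.171.189; there is no default route.

no route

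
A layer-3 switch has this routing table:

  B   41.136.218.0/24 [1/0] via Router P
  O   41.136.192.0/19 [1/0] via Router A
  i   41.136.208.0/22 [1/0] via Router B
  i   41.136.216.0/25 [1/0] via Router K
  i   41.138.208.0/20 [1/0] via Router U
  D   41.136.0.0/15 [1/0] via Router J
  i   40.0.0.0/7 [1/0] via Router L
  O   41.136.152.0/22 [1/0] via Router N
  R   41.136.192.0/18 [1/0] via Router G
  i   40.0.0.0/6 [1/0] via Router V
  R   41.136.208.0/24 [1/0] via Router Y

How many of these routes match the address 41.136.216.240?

5

Prefixes containing 41.136.216.240:
  40.0.0.0/6 (40.0.0.0 - 43.255.255.255)
  40.0.0.0/7 (40.0.0.0 - 41.255.255.255)
  41.136.0.0/15 (41.136.0.0 - 41.137.255.255)
  41.136.192.0/18 (41.136.192.0 - 41.136.255.255)
  41.136.192.0/19 (41.136.192.0 - 41.136.223.255)
Total matching entries: 5.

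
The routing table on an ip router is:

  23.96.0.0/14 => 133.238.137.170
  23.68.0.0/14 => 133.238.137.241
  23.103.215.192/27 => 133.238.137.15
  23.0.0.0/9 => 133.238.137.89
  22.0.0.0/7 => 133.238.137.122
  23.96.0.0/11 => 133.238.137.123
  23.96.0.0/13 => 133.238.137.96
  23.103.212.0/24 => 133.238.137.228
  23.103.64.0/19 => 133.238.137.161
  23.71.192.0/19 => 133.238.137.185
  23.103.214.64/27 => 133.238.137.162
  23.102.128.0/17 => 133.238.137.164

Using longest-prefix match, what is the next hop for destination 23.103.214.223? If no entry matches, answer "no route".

133.238.137.96

Routes whose prefix contains 23.103.214.223:
  22.0.0.0/7 (22.0.0.0 - 23.255.255.255) -> 133.238.137.122
  23.0.0.0/9 (23.0.0.0 - 23.127.255.255) -> 133.238.137.89
  23.96.0.0/11 (23.96.0.0 - 23.127.255.255) -> 133.238.137.123
  23.96.0.0/13 (23.96.0.0 - 23.103.255.255) -> 133.238.137.96
More-specific entries that do NOT match:
  23.103.215.192/27 (23.103.215.192 - 23.103.215.223) does not contain 23.103.214.223
  23.103.214.64/27 (23.103.214.64 - 23.103.214.95) does not contain 23.103.214.223
  23.103.212.0/24 (23.103.212.0 - 23.103.212.255) does not contain 23.103.214.223
  23.103.64.0/19 (23.103.64.0 - 23.103.95.255) does not contain 23.103.214.223
  23.71.192.0/19 (23.71.192.0 - 23.71.223.255) does not contain 23.103.214.223
  23.102.128.0/17 (23.102.128.0 - 23.102.255.255) does not contain 23.103.214.223
  23.96.0.0/14 (23.96.0.0 - 23.99.255.255) does not contain 23.103.214.223
  23.68.0.0/14 (23.68.0.0 - 23.71.255.255) does not contain 23.103.214.223
Longest matching prefix is /13 -> next hop 133.238.137.96.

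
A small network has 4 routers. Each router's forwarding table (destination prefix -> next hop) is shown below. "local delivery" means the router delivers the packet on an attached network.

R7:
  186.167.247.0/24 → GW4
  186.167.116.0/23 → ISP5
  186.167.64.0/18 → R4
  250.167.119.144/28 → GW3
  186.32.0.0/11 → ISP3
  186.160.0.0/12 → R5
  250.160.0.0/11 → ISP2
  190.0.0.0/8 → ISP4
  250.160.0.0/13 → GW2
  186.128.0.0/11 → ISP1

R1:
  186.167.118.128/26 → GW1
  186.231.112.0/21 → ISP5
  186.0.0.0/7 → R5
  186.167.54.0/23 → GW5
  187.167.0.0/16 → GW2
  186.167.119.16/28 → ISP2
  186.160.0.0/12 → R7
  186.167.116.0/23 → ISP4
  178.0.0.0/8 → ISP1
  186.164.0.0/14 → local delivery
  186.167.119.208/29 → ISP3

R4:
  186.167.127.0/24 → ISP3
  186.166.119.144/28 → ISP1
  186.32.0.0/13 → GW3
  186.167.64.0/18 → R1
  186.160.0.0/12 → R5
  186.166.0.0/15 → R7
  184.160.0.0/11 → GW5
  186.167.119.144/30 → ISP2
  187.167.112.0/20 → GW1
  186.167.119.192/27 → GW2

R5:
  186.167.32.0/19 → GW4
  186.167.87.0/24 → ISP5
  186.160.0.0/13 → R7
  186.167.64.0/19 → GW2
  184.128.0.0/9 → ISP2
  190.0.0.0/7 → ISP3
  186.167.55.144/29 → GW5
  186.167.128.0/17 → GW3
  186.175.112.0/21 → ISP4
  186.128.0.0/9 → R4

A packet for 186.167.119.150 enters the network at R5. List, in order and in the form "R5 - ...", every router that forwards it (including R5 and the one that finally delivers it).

R5 - R7 - R4 - R1

At R5: longest match for 186.167.119.150 is 186.160.0.0/13 -> R7
At R7: longest match for 186.167.119.150 is 186.167.64.0/18 -> R4
At R4: longest match for 186.167.119.150 is 186.167.64.0/18 -> R1
At R1: longest match for 186.167.119.150 is 186.164.0.0/14 -> local delivery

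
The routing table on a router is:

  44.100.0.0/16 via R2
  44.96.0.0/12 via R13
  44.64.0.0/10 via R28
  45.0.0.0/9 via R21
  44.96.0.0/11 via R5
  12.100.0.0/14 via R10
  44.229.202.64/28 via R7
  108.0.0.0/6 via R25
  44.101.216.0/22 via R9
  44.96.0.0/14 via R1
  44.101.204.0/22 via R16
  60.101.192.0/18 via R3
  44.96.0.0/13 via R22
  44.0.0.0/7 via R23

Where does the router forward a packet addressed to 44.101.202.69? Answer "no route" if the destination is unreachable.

R22

Routes whose prefix contains 44.101.202.69:
  44.0.0.0/7 (44.0.0.0 - 45.255.255.255) -> R23
  44.64.0.0/10 (44.64.0.0 - 44.127.255.255) -> R28
  44.96.0.0/11 (44.96.0.0 - 44.127.255.255) -> R5
  44.96.0.0/12 (44.96.0.0 - 44.111.255.255) -> R13
  44.96.0.0/13 (44.96.0.0 - 44.103.255.255) -> R22
More-specific entries that do NOT match:
  44.229.202.64/28 (44.229.202.64 - 44.229.202.79) does not contain 44.101.202.69
  44.101.216.0/22 (44.101.216.0 - 44.101.219.255) does not contain 44.101.202.69
  44.101.204.0/22 (44.101.204.0 - 44.101.207.255) does not contain 44.101.202.69
  60.101.192.0/18 (60.101.192.0 - 60.101.255.255) does not contain 44.101.202.69
  44.100.0.0/16 (44.100.0.0 - 44.100.255.255) does not contain 44.101.202.69
  12.100.0.0/14 (12.100.0.0 - 12.103.255.255) does not contain 44.101.202.69
  44.96.0.0/14 (44.96.0.0 - 44.99.255.255) does not contain 44.101.202.69
Longest matching prefix is /13 -> next hop R22.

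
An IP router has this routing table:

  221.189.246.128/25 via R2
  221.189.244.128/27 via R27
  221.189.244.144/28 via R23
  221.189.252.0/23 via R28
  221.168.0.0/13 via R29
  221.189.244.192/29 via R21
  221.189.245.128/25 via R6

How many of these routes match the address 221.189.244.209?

0

No listed prefix contains 221.189.244.209.
Total matching entries: 0.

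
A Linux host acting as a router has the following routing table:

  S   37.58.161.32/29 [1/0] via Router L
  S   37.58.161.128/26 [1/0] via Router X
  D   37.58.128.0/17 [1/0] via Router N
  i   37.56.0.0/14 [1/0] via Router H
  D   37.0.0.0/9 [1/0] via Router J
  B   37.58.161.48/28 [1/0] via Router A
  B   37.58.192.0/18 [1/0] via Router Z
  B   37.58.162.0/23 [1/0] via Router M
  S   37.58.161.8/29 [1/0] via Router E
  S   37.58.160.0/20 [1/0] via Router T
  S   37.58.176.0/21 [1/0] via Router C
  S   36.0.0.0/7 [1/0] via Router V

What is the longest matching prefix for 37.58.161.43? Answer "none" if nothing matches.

Entries matching 37.58.161.43:
  36.0.0.0/7 (36.0.0.0 - 37.255.255.255)
  37.0.0.0/9 (37.0.0.0 - 37.127.255.255)
  37.56.0.0/14 (37.56.0.0 - 37.59.255.255)
  37.58.128.0/17 (37.58.128.0 - 37.58.255.255)
  37.58.160.0/20 (37.58.160.0 - 37.58.175.255)
Most specific is 37.58.160.0/20.

37.58.160.0/20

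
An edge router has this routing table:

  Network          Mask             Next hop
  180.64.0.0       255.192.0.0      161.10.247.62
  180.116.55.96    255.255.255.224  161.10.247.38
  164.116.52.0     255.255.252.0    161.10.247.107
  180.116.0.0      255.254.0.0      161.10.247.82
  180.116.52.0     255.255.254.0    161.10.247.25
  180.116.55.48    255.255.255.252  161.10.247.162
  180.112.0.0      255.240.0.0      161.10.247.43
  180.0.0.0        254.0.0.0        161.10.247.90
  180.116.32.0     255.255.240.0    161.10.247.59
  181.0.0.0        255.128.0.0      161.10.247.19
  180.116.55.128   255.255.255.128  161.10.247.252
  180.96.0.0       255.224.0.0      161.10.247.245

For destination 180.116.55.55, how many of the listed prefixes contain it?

Prefixes containing 180.116.55.55:
  180.0.0.0/7 (180.0.0.0 - 181.255.255.255)
  180.64.0.0/10 (180.64.0.0 - 180.127.255.255)
  180.96.0.0/11 (180.96.0.0 - 180.127.255.255)
  180.112.0.0/12 (180.112.0.0 - 180.127.255.255)
  180.116.0.0/15 (180.116.0.0 - 180.117.255.255)
Total matching entries: 5.

5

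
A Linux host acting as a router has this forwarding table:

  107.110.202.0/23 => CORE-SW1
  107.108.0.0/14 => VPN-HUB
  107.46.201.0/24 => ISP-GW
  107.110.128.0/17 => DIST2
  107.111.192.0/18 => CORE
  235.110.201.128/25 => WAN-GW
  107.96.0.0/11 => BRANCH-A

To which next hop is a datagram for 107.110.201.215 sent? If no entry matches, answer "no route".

DIST2

Routes whose prefix contains 107.110.201.215:
  107.96.0.0/11 (107.96.0.0 - 107.127.255.255) -> BRANCH-A
  107.108.0.0/14 (107.108.0.0 - 107.111.255.255) -> VPN-HUB
  107.110.128.0/17 (107.110.128.0 - 107.110.255.255) -> DIST2
More-specific entries that do NOT match:
  235.110.201.128/25 (235.110.201.128 - 235.110.201.255) does not contain 107.110.201.215
  107.46.201.0/24 (107.46.201.0 - 107.46.201.255) does not contain 107.110.201.215
  107.110.202.0/23 (107.110.202.0 - 107.110.203.255) does not contain 107.110.201.215
  107.111.192.0/18 (107.111.192.0 - 107.111.255.255) does not contain 107.110.201.215
Longest matching prefix is /17 -> next hop DIST2.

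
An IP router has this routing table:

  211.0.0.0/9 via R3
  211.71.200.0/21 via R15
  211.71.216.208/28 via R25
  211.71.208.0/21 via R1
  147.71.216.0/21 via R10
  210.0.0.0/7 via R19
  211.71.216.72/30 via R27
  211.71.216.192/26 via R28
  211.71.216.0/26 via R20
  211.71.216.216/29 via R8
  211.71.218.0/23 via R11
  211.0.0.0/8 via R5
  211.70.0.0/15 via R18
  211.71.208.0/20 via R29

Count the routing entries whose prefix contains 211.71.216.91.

5

Prefixes containing 211.71.216.91:
  210.0.0.0/7 (210.0.0.0 - 211.255.255.255)
  211.0.0.0/8 (211.0.0.0 - 211.255.255.255)
  211.0.0.0/9 (211.0.0.0 - 211.127.255.255)
  211.70.0.0/15 (211.70.0.0 - 211.71.255.255)
  211.71.208.0/20 (211.71.208.0 - 211.71.223.255)
Total matching entries: 5.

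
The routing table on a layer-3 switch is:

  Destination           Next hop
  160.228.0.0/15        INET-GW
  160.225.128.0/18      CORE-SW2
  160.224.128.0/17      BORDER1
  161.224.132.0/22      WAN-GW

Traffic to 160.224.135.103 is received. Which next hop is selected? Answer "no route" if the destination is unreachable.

BORDER1

Routes whose prefix contains 160.224.135.103:
  160.224.128.0/17 (160.224.128.0 - 160.224.255.255) -> BORDER1
More-specific entries that do NOT match:
  161.224.132.0/22 (161.224.132.0 - 161.224.135.255) does not contain 160.224.135.103
  160.225.128.0/18 (160.225.128.0 - 160.225.191.255) does not contain 160.224.135.103
Longest matching prefix is /17 -> next hop BORDER1.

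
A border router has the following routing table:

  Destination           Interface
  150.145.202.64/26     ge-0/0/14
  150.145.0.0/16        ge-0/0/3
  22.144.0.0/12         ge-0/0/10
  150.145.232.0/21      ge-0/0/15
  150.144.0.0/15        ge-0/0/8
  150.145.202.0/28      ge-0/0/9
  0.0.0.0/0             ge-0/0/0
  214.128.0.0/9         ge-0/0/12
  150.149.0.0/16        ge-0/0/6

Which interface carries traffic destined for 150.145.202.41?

ge-0/0/3

Routes whose prefix contains 150.145.202.41:
  0.0.0.0/0 (default, matches everything) -> ge-0/0/0
  150.144.0.0/15 (150.144.0.0 - 150.145.255.255) -> ge-0/0/8
  150.145.0.0/16 (150.145.0.0 - 150.145.255.255) -> ge-0/0/3
More-specific entries that do NOT match:
  150.145.202.0/28 (150.145.202.0 - 150.145.202.15) does not contain 150.145.202.41
  150.145.202.64/26 (150.145.202.64 - 150.145.202.127) does not contain 150.145.202.41
  150.145.232.0/21 (150.145.232.0 - 150.145.239.255) does not contain 150.145.202.41
Longest matching prefix is /16 -> interface ge-0/0/3.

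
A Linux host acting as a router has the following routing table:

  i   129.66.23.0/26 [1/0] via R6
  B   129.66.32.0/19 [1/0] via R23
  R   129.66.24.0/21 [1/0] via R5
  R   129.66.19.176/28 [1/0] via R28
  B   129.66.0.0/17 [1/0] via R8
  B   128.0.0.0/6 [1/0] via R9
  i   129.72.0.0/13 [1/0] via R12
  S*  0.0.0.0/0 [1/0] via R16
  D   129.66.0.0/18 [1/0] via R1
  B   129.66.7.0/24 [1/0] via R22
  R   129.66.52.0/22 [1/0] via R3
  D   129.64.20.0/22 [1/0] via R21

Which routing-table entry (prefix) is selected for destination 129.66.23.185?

129.66.0.0/18

Entries matching 129.66.23.185:
  0.0.0.0/0 (default, matches everything)
  128.0.0.0/6 (128.0.0.0 - 131.255.255.255)
  129.66.0.0/17 (129.66.0.0 - 129.66.127.255)
  129.66.0.0/18 (129.66.0.0 - 129.66.63.255)
Most specific is 129.66.0.0/18.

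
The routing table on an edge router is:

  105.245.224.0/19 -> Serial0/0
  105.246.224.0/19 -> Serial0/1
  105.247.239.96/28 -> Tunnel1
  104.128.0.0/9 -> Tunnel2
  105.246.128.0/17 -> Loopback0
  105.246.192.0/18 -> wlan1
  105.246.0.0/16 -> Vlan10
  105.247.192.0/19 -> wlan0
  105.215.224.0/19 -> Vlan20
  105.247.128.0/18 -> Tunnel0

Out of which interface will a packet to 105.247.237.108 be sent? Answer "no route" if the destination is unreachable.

no route

No entry's prefix contains 105.247.237.108; there is no default route.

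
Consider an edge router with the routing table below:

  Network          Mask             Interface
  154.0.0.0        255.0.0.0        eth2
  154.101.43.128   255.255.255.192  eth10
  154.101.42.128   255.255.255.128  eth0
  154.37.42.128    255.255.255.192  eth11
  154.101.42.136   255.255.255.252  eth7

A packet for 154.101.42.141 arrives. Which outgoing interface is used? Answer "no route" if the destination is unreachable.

eth0

Routes whose prefix contains 154.101.42.141:
  154.0.0.0/8 (154.0.0.0 - 154.255.255.255) -> eth2
  154.101.42.128/25 (154.101.42.128 - 154.101.42.255) -> eth0
More-specific entries that do NOT match:
  154.101.42.136/30 (154.101.42.136 - 154.101.42.139) does not contain 154.101.42.141
  154.101.43.128/26 (154.101.43.128 - 154.101.43.191) does not contain 154.101.42.141
  154.37.42.128/26 (154.37.42.128 - 154.37.42.191) does not contain 154.101.42.141
Longest matching prefix is /25 -> interface eth0.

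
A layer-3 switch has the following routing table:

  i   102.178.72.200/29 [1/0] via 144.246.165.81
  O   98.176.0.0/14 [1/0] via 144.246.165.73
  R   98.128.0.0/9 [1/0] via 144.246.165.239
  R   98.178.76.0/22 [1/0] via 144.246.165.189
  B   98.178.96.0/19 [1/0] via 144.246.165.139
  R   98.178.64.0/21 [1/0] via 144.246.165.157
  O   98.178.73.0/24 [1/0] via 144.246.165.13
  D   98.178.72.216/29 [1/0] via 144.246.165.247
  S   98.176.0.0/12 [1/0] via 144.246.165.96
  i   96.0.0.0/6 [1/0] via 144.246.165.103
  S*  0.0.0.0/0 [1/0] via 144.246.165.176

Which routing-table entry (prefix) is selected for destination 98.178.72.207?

98.176.0.0/14

Entries matching 98.178.72.207:
  0.0.0.0/0 (default, matches everything)
  96.0.0.0/6 (96.0.0.0 - 99.255.255.255)
  98.128.0.0/9 (98.128.0.0 - 98.255.255.255)
  98.176.0.0/12 (98.176.0.0 - 98.191.255.255)
  98.176.0.0/14 (98.176.0.0 - 98.179.255.255)
Most specific is 98.176.0.0/14.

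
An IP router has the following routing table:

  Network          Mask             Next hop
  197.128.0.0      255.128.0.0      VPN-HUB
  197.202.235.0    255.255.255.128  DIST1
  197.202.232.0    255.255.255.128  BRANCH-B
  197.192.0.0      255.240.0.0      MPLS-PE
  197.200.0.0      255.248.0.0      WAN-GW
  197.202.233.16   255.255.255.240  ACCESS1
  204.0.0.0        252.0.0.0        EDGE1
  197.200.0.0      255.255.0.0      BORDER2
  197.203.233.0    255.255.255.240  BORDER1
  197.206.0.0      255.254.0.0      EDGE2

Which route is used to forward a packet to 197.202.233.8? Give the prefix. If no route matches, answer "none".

197.200.0.0/13

Entries matching 197.202.233.8:
  197.128.0.0/9 (197.128.0.0 - 197.255.255.255)
  197.192.0.0/12 (197.192.0.0 - 197.207.255.255)
  197.200.0.0/13 (197.200.0.0 - 197.207.255.255)
Most specific is 197.200.0.0/13.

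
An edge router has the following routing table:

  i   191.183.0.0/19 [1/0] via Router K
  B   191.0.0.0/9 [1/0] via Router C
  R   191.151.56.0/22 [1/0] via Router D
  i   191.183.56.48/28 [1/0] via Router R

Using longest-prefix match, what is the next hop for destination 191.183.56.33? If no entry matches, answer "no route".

no route

No entry's prefix contains 191.183.56.33; there is no default route.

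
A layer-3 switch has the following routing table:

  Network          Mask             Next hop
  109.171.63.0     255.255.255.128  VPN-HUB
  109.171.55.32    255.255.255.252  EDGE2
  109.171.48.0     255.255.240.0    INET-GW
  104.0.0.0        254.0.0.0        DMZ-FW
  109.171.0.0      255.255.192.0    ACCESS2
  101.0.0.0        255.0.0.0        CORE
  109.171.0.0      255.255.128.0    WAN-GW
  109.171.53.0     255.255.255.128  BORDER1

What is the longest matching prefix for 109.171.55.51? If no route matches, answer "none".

Entries matching 109.171.55.51:
  109.171.0.0/17 (109.171.0.0 - 109.171.127.255)
  109.171.0.0/18 (109.171.0.0 - 109.171.63.255)
  109.171.48.0/20 (109.171.48.0 - 109.171.63.255)
Most specific is 109.171.48.0/20.

109.171.48.0/20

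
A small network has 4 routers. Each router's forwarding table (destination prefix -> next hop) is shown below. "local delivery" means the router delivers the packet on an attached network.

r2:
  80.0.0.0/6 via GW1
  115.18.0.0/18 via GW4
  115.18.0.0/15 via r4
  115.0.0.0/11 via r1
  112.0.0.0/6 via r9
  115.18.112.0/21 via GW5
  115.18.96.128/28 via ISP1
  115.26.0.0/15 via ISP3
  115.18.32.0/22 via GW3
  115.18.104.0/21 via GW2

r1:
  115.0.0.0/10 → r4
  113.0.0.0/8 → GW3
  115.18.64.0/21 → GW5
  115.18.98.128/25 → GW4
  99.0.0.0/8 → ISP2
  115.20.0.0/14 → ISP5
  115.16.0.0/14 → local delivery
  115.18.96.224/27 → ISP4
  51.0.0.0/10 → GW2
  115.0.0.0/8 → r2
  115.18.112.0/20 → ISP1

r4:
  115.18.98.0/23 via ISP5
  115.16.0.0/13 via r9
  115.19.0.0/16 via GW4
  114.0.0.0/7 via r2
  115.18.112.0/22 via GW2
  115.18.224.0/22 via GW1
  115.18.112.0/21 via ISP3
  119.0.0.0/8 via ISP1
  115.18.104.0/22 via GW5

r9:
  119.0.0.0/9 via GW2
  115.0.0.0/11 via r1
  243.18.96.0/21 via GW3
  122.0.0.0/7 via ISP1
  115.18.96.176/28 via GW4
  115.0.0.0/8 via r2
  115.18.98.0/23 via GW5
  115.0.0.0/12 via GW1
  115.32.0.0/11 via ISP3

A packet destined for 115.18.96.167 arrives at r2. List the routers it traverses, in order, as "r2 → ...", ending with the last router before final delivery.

At r2: longest match for 115.18.96.167 is 115.18.0.0/15 -> r4
At r4: longest match for 115.18.96.167 is 115.16.0.0/13 -> r9
At r9: longest match for 115.18.96.167 is 115.0.0.0/11 -> r1
At r1: longest match for 115.18.96.167 is 115.16.0.0/14 -> local delivery

r2 → r4 → r9 → r1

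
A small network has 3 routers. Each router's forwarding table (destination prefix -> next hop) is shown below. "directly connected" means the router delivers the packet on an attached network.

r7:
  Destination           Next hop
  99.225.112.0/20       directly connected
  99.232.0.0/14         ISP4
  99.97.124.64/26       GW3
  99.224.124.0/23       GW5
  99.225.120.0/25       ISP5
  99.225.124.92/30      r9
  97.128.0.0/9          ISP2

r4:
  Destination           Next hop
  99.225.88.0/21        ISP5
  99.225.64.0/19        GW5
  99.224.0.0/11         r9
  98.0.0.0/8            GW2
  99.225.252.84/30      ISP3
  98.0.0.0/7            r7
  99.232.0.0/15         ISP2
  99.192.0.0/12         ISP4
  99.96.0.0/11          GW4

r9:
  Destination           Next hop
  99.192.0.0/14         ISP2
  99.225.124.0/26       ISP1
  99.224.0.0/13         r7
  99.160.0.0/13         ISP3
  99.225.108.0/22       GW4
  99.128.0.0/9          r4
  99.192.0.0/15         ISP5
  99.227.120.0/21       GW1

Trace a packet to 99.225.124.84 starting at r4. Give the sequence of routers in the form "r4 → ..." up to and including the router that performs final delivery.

r4 → r9 → r7

At r4: longest match for 99.225.124.84 is 99.224.0.0/11 -> r9
At r9: longest match for 99.225.124.84 is 99.224.0.0/13 -> r7
At r7: longest match for 99.225.124.84 is 99.225.112.0/20 -> directly connected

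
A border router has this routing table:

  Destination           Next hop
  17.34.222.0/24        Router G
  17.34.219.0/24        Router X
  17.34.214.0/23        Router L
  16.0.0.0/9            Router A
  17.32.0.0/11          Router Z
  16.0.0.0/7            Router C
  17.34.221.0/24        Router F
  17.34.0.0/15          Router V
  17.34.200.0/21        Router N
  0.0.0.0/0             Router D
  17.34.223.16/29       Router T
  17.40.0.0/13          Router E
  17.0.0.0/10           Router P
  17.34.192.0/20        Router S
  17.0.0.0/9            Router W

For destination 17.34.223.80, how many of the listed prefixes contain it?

6

Prefixes containing 17.34.223.80:
  0.0.0.0/0 (default, matches everything)
  16.0.0.0/7 (16.0.0.0 - 17.255.255.255)
  17.0.0.0/9 (17.0.0.0 - 17.127.255.255)
  17.0.0.0/10 (17.0.0.0 - 17.63.255.255)
  17.32.0.0/11 (17.32.0.0 - 17.63.255.255)
  17.34.0.0/15 (17.34.0.0 - 17.35.255.255)
Total matching entries: 6.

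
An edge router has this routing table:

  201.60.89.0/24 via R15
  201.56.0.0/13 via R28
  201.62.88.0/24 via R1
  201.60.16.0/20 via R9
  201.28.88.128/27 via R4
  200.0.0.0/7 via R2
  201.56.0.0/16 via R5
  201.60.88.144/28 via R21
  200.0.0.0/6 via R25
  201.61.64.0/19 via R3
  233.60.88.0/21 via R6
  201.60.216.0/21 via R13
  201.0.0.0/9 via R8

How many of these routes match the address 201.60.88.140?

4

Prefixes containing 201.60.88.140:
  200.0.0.0/6 (200.0.0.0 - 203.255.255.255)
  200.0.0.0/7 (200.0.0.0 - 201.255.255.255)
  201.0.0.0/9 (201.0.0.0 - 201.127.255.255)
  201.56.0.0/13 (201.56.0.0 - 201.63.255.255)
Total matching entries: 4.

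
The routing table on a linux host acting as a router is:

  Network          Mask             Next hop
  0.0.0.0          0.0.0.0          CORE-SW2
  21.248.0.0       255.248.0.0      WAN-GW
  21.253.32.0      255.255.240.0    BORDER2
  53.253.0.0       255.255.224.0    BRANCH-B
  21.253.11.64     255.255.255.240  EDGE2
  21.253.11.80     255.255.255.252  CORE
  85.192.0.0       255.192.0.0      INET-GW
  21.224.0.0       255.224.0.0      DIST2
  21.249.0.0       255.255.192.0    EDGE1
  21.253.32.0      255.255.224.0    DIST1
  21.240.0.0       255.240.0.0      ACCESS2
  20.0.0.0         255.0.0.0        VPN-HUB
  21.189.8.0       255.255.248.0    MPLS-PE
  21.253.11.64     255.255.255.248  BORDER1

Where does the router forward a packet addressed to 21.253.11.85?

Routes whose prefix contains 21.253.11.85:
  0.0.0.0/0 (default, matches everything) -> CORE-SW2
  21.224.0.0/11 (21.224.0.0 - 21.255.255.255) -> DIST2
  21.240.0.0/12 (21.240.0.0 - 21.255.255.255) -> ACCESS2
  21.248.0.0/13 (21.248.0.0 - 21.255.255.255) -> WAN-GW
More-specific entries that do NOT match:
  21.253.11.80/30 (21.253.11.80 - 21.253.11.83) does not contain 21.253.11.85
  21.253.11.64/29 (21.253.11.64 - 21.253.11.71) does not contain 21.253.11.85
  21.253.11.64/28 (21.253.11.64 - 21.253.11.79) does not contain 21.253.11.85
  21.189.8.0/21 (21.189.8.0 - 21.189.15.255) does not contain 21.253.11.85
  21.253.32.0/20 (21.253.32.0 - 21.253.47.255) does not contain 21.253.11.85
  53.253.0.0/19 (53.253.0.0 - 53.253.31.255) does not contain 21.253.11.85
  21.253.32.0/19 (21.253.32.0 - 21.253.63.255) does not contain 21.253.11.85
  21.249.0.0/18 (21.249.0.0 - 21.249.63.255) does not contain 21.253.11.85
Longest matching prefix is /13 -> next hop WAN-GW.

WAN-GW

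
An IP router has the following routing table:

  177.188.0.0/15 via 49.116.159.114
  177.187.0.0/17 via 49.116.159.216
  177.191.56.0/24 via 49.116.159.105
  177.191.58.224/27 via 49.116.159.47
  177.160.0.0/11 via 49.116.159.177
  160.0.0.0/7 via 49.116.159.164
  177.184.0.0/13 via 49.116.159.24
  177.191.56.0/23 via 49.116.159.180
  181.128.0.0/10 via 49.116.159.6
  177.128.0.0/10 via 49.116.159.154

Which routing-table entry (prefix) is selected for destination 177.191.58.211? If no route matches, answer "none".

177.184.0.0/13

Entries matching 177.191.58.211:
  177.128.0.0/10 (177.128.0.0 - 177.191.255.255)
  177.160.0.0/11 (177.160.0.0 - 177.191.255.255)
  177.184.0.0/13 (177.184.0.0 - 177.191.255.255)
Most specific is 177.184.0.0/13.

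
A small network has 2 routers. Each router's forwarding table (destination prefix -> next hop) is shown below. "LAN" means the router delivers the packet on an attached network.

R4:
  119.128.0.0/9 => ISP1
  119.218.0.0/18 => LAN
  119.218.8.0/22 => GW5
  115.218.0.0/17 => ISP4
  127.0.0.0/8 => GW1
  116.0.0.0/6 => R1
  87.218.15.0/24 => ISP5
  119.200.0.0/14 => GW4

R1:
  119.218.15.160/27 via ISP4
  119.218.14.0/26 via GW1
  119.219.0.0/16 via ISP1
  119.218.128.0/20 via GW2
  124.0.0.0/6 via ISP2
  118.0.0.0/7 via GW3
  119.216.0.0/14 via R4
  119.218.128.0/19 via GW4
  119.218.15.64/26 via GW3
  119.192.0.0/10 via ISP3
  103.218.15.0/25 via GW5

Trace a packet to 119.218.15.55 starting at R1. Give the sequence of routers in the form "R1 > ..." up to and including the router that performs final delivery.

At R1: longest match for 119.218.15.55 is 119.216.0.0/14 -> R4
At R4: longest match for 119.218.15.55 is 119.218.0.0/18 -> LAN

R1 > R4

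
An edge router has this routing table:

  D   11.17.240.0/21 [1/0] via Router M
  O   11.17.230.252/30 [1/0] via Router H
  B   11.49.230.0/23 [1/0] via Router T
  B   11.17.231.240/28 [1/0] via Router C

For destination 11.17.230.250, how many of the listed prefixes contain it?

No listed prefix contains 11.17.230.250.
Total matching entries: 0.

0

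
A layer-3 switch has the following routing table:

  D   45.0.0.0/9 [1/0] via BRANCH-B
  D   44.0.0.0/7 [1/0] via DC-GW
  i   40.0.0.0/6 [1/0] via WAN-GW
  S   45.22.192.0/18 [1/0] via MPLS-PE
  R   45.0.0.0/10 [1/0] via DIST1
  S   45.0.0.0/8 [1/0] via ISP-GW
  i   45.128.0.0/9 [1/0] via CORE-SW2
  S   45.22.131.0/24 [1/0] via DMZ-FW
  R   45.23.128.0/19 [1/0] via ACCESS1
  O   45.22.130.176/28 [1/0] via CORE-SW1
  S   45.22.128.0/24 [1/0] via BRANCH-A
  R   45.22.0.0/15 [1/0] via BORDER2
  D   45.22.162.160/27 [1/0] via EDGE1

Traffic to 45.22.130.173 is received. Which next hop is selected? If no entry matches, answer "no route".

BORDER2

Routes whose prefix contains 45.22.130.173:
  44.0.0.0/7 (44.0.0.0 - 45.255.255.255) -> DC-GW
  45.0.0.0/8 (45.0.0.0 - 45.255.255.255) -> ISP-GW
  45.0.0.0/9 (45.0.0.0 - 45.127.255.255) -> BRANCH-B
  45.0.0.0/10 (45.0.0.0 - 45.63.255.255) -> DIST1
  45.22.0.0/15 (45.22.0.0 - 45.23.255.255) -> BORDER2
More-specific entries that do NOT match:
  45.22.130.176/28 (45.22.130.176 - 45.22.130.191) does not contain 45.22.130.173
  45.22.162.160/27 (45.22.162.160 - 45.22.162.191) does not contain 45.22.130.173
  45.22.131.0/24 (45.22.131.0 - 45.22.131.255) does not contain 45.22.130.173
  45.22.128.0/24 (45.22.128.0 - 45.22.128.255) does not contain 45.22.130.173
  45.23.128.0/19 (45.23.128.0 - 45.23.159.255) does not contain 45.22.130.173
  45.22.192.0/18 (45.22.192.0 - 45.22.255.255) does not contain 45.22.130.173
Longest matching prefix is /15 -> next hop BORDER2.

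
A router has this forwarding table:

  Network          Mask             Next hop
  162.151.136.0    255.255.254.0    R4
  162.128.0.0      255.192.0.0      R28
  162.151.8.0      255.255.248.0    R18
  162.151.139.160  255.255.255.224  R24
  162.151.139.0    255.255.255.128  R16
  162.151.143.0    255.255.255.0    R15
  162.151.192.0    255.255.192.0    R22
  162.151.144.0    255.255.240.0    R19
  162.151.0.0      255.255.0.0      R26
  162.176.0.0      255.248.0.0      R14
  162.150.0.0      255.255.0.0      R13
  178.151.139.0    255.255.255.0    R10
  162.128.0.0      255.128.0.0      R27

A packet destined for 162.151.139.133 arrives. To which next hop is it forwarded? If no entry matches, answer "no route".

R26

Routes whose prefix contains 162.151.139.133:
  162.128.0.0/9 (162.128.0.0 - 162.255.255.255) -> R27
  162.128.0.0/10 (162.128.0.0 - 162.191.255.255) -> R28
  162.151.0.0/16 (162.151.0.0 - 162.151.255.255) -> R26
More-specific entries that do NOT match:
  162.151.139.160/27 (162.151.139.160 - 162.151.139.191) does not contain 162.151.139.133
  162.151.139.0/25 (162.151.139.0 - 162.151.139.127) does not contain 162.151.139.133
  162.151.143.0/24 (162.151.143.0 - 162.151.143.255) does not contain 162.151.139.133
  178.151.139.0/24 (178.151.139.0 - 178.151.139.255) does not contain 162.151.139.133
  162.151.136.0/23 (162.151.136.0 - 162.151.137.255) does not contain 162.151.139.133
  162.151.8.0/21 (162.151.8.0 - 162.151.15.255) does not contain 162.151.139.133
  162.151.144.0/20 (162.151.144.0 - 162.151.159.255) does not contain 162.151.139.133
  162.151.192.0/18 (162.151.192.0 - 162.151.255.255) does not contain 162.151.139.133
Longest matching prefix is /16 -> next hop R26.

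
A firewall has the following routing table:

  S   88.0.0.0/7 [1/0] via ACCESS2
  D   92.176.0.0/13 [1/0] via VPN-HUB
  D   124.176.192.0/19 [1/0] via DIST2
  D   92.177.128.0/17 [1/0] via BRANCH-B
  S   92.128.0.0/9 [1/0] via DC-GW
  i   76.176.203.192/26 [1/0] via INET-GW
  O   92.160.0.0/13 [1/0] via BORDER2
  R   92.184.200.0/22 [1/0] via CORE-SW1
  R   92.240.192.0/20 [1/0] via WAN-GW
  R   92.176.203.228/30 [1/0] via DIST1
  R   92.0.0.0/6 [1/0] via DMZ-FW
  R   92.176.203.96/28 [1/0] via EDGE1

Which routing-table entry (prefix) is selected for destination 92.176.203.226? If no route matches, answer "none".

Entries matching 92.176.203.226:
  92.0.0.0/6 (92.0.0.0 - 95.255.255.255)
  92.128.0.0/9 (92.128.0.0 - 92.255.255.255)
  92.176.0.0/13 (92.176.0.0 - 92.183.255.255)
Most specific is 92.176.0.0/13.

92.176.0.0/13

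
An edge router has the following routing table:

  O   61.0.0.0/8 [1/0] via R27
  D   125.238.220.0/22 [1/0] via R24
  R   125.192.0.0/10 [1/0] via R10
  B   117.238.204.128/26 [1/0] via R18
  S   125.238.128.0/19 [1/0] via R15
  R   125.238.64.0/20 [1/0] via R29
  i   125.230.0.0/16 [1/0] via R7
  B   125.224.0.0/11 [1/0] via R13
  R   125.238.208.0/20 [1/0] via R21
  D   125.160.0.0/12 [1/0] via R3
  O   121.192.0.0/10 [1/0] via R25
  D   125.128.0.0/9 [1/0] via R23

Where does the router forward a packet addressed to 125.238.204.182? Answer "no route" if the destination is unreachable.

R13

Routes whose prefix contains 125.238.204.182:
  125.128.0.0/9 (125.128.0.0 - 125.255.255.255) -> R23
  125.192.0.0/10 (125.192.0.0 - 125.255.255.255) -> R10
  125.224.0.0/11 (125.224.0.0 - 125.255.255.255) -> R13
More-specific entries that do NOT match:
  117.238.204.128/26 (117.238.204.128 - 117.238.204.191) does not contain 125.238.204.182
  125.238.220.0/22 (125.238.220.0 - 125.238.223.255) does not contain 125.238.204.182
  125.238.64.0/20 (125.238.64.0 - 125.238.79.255) does not contain 125.238.204.182
  125.238.208.0/20 (125.238.208.0 - 125.238.223.255) does not contain 125.238.204.182
  125.238.128.0/19 (125.238.128.0 - 125.238.159.255) does not contain 125.238.204.182
  125.230.0.0/16 (125.230.0.0 - 125.230.255.255) does not contain 125.238.204.182
  125.160.0.0/12 (125.160.0.0 - 125.175.255.255) does not contain 125.238.204.182
Longest matching prefix is /11 -> next hop R13.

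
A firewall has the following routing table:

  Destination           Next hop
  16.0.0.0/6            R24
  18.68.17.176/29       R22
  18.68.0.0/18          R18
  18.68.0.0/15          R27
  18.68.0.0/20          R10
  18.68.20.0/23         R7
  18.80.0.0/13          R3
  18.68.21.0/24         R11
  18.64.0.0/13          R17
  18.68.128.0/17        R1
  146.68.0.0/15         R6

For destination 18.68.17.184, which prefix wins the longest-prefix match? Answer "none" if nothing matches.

Entries matching 18.68.17.184:
  16.0.0.0/6 (16.0.0.0 - 19.255.255.255)
  18.64.0.0/13 (18.64.0.0 - 18.71.255.255)
  18.68.0.0/15 (18.68.0.0 - 18.69.255.255)
  18.68.0.0/18 (18.68.0.0 - 18.68.63.255)
Most specific is 18.68.0.0/18.

18.68.0.0/18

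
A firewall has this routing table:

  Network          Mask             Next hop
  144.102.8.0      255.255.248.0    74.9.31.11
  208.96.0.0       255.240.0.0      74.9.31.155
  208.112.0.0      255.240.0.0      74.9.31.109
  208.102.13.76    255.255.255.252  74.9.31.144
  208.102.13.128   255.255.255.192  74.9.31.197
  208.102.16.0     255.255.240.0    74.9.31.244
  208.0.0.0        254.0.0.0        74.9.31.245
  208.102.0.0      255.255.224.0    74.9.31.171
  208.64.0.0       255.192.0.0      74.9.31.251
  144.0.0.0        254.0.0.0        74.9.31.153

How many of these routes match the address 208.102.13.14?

Prefixes containing 208.102.13.14:
  208.0.0.0/7 (208.0.0.0 - 209.255.255.255)
  208.64.0.0/10 (208.64.0.0 - 208.127.255.255)
  208.96.0.0/12 (208.96.0.0 - 208.111.255.255)
  208.102.0.0/19 (208.102.0.0 - 208.102.31.255)
Total matching entries: 4.

4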